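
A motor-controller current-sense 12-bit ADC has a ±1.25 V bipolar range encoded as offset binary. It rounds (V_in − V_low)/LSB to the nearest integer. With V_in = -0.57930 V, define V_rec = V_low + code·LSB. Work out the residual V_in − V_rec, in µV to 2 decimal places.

LSB = 2.5/2^12 = 0.610 mV.
(V_in − V_low)/LSB = (-0.57930 − (−1.25))/0.000610352 = 1098.8749 → code 1099 (round).
Reconstructed: -0.57922363 V.
Error = -0.57930 − (−0.57922363) = -7.63672e-05 V = -76.37 µV.

-76.37 µV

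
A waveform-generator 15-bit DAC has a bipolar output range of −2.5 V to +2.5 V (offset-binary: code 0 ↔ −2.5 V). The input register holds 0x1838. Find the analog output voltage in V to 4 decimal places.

-1.5540 V

LSB = 5 V / 2^15 = 152.59 µV.
Code 0x1838 = 6200 decimal.
V_out = (−2.5) + 6200 × 0.000152588 V = -1.55396 V.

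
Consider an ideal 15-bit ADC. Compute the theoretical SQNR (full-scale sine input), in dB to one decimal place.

SNR ≈ 6.02·N + 1.76 dB = 6.02·15 + 1.76 = 92.06 dB.

92.1 dB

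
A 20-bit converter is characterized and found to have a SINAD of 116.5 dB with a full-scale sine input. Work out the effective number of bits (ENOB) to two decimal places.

19.06 bits

ENOB = (SINAD − 1.76) / 6.02 = (116.5 − 1.76)/6.02 = 19.060.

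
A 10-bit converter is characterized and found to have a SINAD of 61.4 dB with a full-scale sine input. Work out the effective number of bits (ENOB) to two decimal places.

ENOB = (SINAD − 1.76) / 6.02 = (61.4 − 1.76)/6.02 = 9.907.

9.91 bits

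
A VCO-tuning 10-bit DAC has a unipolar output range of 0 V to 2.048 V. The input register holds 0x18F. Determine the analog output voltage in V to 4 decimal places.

0.7980 V

LSB = 2.048 V / 2^10 = 2.000 mV.
Code 0x18F = 399 decimal.
V_out = 0 + 399 × 0.002 V = 0.798 V.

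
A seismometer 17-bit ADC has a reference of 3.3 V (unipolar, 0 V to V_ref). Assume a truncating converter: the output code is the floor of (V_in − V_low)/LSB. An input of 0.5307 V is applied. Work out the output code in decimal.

code 21078

Full-scale span = 3.3 V; LSB = 3.3/2^17 = 25.18 µV.
(0.5307 − 0) / 2.5177e-05 = 21078.761 LSBs.
So the output code is 21078.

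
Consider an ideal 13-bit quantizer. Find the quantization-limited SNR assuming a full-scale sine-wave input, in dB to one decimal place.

SNR ≈ 6.02·N + 1.76 dB = 6.02·13 + 1.76 = 80.02 dB.

80.0 dB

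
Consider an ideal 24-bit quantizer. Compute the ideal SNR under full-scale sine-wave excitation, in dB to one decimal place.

SNR ≈ 6.02·N + 1.76 dB = 6.02·24 + 1.76 = 146.24 dB.

146.2 dB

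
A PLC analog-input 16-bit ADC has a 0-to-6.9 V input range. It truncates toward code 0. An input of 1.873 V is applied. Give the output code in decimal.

code 17789

With 65536 levels over 6.9 V, one step is 105.29 µV.
Input sits at 17789.700 steps above V_low.
So the output code is 17789.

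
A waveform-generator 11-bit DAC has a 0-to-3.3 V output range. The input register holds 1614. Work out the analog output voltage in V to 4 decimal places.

2.6007 V

LSB = 3.3 V / 2^11 = 1.611 mV.
V_out = 0 + 1614 × 0.00161133 V = 2.60068 V.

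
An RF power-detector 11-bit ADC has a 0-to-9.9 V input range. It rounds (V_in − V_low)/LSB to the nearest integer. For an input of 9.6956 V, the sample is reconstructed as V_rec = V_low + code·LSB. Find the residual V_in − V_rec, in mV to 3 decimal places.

-1.373 mV

Step size: 9.9 V ÷ 2^11 = 4.834 mV.
Scaled input = 2005.7160 LSBs, so code = 2006.
V_rec = 0 + 2006·0.00483398 = 9.6969727 V.
V_in − V_rec = -0.00137266 V = -1.373 mV.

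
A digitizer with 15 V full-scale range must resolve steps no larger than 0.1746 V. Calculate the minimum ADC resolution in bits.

7 bits

Number of steps required ≥ 15 V / 0.1746 V = 85.91.
Need 2^N ≥ 85.91; 2^6 = 64, 2^7 = 128.
Minimum N = 7.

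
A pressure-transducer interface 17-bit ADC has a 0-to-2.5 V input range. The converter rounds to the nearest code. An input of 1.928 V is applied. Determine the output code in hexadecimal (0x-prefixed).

code 0x18ADB (decimal 101083)

LSB = 2.5 V / 131072 = 19.07 µV.
Input sits at 101082.726 steps above V_low.
round(101082.726) = 101083.
In hexadecimal (0x-prefixed): 0x18ADB.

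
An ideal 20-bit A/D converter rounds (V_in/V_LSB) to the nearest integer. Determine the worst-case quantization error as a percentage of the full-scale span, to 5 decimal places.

Rounding → worst-case error = ½ LSB = V_FS/2^21, so 100/2097152 = 4.76837e-05 % of full scale.

0.00005 %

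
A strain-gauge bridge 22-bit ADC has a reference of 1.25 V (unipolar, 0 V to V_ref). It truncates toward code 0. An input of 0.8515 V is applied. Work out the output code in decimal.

code 2857159

With 4194304 levels over 1.25 V, one step is 0.30 µV.
(V_in − V_low)/LSB = (0.8515 − 0) / 2.98023e-07 = 2857159.885.
So the output code is 2857159.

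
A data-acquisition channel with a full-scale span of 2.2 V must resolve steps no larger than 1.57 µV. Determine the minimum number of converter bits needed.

21 bits

Number of steps required ≥ 2.2 V / 1.57 µV = 1401273.89.
Need 2^N ≥ 1401273.89; 2^20 = 1048576, 2^21 = 2097152.
Minimum N = 21.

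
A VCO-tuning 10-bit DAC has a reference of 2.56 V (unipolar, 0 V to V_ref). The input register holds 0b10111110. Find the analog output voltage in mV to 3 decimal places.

LSB = 2.56 V / 2^10 = 2.500 mV.
Code 0b10111110 = 190 decimal.
V_out = 0 + 190 × 0.0025 V = 0.475 V.
= 475.000 mV.

475.000 mV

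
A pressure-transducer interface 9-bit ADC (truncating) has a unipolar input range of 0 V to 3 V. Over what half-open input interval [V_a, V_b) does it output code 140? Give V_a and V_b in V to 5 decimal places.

[0.82031 V, 0.82617 V)

LSB = 3/2^9 = 5.859 mV.
V_a = V_low + 140·LSB = 0.820312 V; V_b = V_low + 141·LSB = 0.826172 V.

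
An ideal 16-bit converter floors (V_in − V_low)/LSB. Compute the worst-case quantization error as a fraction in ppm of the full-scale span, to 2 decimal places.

15.26 ppm

Truncating → worst-case error = 1 LSB = V_FS/2^16, so 1e+06/65536 = 15.2588 ppm of full scale.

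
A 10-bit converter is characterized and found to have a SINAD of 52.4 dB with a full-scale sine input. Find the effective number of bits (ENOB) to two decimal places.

8.41 bits

ENOB = (SINAD − 1.76) / 6.02 = (52.4 − 1.76)/6.02 = 8.412.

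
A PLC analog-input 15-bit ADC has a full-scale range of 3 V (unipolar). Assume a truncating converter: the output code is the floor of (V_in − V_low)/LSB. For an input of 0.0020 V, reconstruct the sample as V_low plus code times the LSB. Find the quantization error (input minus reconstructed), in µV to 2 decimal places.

77.39 µV

One LSB is 3 V / 32768 = 91.55 µV.
(V_in − V_low)/LSB = (0.0020 − 0)/9.15527e-05 = 21.8453 → code 21 (floor).
Code 21 maps back to 0 + 21×9.15527e-05 V = 0.0019226074 V.
V_in − V_rec = 7.73926e-05 V = 77.39 µV.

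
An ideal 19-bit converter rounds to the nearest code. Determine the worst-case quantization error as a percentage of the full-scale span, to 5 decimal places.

0.00010 %

Rounding → worst-case error = ½ LSB = V_FS/2^20, so 100/1048576 = 9.53674e-05 % of full scale.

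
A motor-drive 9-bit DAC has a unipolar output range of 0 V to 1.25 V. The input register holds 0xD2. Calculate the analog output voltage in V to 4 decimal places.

0.5127 V

LSB = 1.25 V / 2^9 = 2.441 mV.
Code 0xD2 = 210 decimal.
V_out = 0 + 210 × 0.00244141 V = 0.512695 V.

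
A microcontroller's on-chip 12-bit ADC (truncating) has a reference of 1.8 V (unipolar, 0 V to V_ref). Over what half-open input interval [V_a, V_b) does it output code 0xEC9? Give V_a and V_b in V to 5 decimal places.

[1.66333 V, 1.66377 V)

LSB = 1.8/2^12 = 439.45 µV.
Code 0xEC9 = 3785 decimal.
V_a = V_low + 3785·LSB = 1.66333 V; V_b = V_low + 3786·LSB = 1.66377 V.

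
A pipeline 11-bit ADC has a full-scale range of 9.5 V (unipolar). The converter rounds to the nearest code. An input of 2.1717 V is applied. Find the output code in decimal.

With 2048 levels over 9.5 V, one step is 4.639 mV.
Input sits at 468.173 steps above V_low.
So the output code is 468.

code 468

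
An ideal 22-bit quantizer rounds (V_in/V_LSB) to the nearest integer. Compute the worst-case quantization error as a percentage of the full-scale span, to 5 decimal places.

Rounding → worst-case error = ½ LSB = V_FS/2^23, so 100/8388608 = 1.19209e-05 % of full scale.

0.00001 %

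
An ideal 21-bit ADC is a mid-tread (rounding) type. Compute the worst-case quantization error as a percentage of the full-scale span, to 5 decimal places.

0.00002 %

Rounding → worst-case error = ½ LSB = V_FS/2^22, so 100/4194304 = 2.38419e-05 % of full scale.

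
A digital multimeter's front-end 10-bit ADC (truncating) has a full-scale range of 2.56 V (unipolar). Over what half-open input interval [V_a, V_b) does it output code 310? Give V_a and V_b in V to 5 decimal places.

LSB = 2.56/2^10 = 2.500 mV.
V_a = V_low + 310·LSB = 0.775 V; V_b = V_low + 311·LSB = 0.7775 V.

[0.77500 V, 0.77750 V)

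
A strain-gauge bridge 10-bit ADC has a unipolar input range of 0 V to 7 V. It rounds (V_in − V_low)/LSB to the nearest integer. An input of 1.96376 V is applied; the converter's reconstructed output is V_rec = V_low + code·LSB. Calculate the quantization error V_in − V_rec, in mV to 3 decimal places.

Step size: 7 V ÷ 2^10 = 6.836 mV.
(V_in − V_low)/LSB = (1.96376 − 0)/0.00683594 = 287.2700 → code 287 (round).
Reconstructed: 1.9619141 V.
V_in − V_rec = 0.00184594 V = 1.846 mV.

1.846 mV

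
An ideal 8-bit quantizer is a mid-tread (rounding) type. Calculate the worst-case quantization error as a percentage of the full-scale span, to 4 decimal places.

0.1953 %

Rounding → worst-case error = ½ LSB = V_FS/2^9, so 100/512 = 0.195312 % of full scale.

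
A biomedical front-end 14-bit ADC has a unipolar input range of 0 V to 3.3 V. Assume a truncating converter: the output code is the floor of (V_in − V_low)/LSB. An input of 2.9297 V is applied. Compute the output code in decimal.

Full-scale span = 3.3 V; LSB = 3.3/2^14 = 201.42 µV.
(2.9297 − 0) / 0.000201416 = 14545.517 LSBs.
⌊·⌋(14545.517) = 14545.

code 14545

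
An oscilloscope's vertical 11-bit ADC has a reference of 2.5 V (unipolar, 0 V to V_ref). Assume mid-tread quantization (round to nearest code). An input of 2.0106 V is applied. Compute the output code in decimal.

Full-scale span = 2.5 V; LSB = 2.5/2^11 = 1.221 mV.
Input sits at 1647.084 steps above V_low.
So the output code is 1647.

code 1647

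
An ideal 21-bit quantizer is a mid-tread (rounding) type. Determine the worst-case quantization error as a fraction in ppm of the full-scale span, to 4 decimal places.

Rounding → worst-case error = ½ LSB = V_FS/2^22, so 1e+06/4194304 = 0.238419 ppm of full scale.

0.2384 ppm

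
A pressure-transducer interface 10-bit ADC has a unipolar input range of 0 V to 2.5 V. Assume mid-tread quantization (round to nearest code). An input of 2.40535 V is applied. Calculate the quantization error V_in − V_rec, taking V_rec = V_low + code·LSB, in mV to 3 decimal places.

LSB = 2.5/2^10 = 2.441 mV.
Scaled input = 985.2314 LSBs, so code = 985.
Reconstructed: 2.4047852 V.
V_in − V_rec = 0.000564844 V = 0.565 mV.

0.565 mV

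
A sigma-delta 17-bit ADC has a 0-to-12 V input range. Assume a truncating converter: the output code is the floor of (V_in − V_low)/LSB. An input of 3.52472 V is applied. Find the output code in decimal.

LSB = 12 V / 131072 = 91.55 µV.
(3.52472 − 0) / 9.15527e-05 = 38499.342 LSBs.
So the output code is 38499.

code 38499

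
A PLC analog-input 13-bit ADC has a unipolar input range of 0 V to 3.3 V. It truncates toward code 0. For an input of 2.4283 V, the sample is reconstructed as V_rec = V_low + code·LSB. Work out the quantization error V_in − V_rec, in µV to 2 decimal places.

28.52 µV

Step size: 3.3 V ÷ 2^13 = 402.83 µV.
(V_in − V_low)/LSB = (2.4283 − 0)/0.000402832 = 6028.0708 → code 6028 (floor).
Reconstructed: 2.4282715 V.
Error = 2.4283 − 2.4282715 = 2.85156e-05 V = 28.52 µV.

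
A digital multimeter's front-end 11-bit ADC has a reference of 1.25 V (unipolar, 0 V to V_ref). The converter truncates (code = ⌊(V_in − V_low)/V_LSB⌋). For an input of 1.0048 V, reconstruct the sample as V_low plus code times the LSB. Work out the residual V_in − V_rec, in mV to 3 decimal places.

One LSB is 1.25 V / 2048 = 0.610 mV.
(V_in − V_low)/LSB = (1.0048 − 0)/0.000610352 = 1646.2643 → code 1646 (floor).
Reconstructed: 1.0046387 V.
V_in − V_rec = 0.000161328 V = 0.161 mV.

0.161 mV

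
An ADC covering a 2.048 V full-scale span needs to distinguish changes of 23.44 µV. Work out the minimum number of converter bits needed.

17 bits

Number of steps required ≥ 2.048 V / 23.44 µV = 87372.01.
Need 2^N ≥ 87372.01; 2^16 = 65536, 2^17 = 131072.
Minimum N = 17.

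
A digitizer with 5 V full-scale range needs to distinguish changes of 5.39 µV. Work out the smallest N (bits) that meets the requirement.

20 bits

Number of steps required ≥ 5 V / 5.39 µV = 927643.78.
Need 2^N ≥ 927643.78; 2^19 = 524288, 2^20 = 1048576.
Minimum N = 20.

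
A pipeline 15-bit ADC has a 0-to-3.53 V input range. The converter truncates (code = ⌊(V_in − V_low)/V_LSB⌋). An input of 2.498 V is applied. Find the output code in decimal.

LSB = 3.53 V / 32768 = 107.73 µV.
(2.498 − 0) / 0.000107727 = 23188.233 LSBs.
⌊·⌋(23188.233) = 23188.

code 23188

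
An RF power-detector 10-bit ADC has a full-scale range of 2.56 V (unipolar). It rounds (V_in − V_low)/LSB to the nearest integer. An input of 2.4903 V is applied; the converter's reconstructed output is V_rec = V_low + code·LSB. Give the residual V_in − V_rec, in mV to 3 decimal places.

One LSB is 2.56 V / 1024 = 2.500 mV.
(V_in − V_low)/LSB = (2.4903 − 0)/0.0025 = 996.1200 → code 996 (round).
Code 996 maps back to 0 + 996×0.0025 V = 2.49 V.
V_in − V_rec = 0.0003 V = 0.300 mV.

0.300 mV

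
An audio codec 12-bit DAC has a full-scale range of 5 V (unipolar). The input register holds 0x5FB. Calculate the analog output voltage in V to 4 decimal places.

LSB = 5 V / 2^12 = 1.221 mV.
Code 0x5FB = 1531 decimal.
V_out = 0 + 1531 × 0.0012207 V = 1.8689 V.

1.8689 V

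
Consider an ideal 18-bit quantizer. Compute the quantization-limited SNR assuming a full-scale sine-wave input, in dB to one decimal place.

SNR ≈ 6.02·N + 1.76 dB = 6.02·18 + 1.76 = 110.12 dB.

110.1 dB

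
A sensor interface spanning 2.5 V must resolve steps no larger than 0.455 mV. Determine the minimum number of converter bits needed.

13 bits

Number of steps required ≥ 2.5 V / 0.455 mV = 5494.51.
Need 2^N ≥ 5494.51; 2^12 = 4096, 2^13 = 8192.
Minimum N = 13.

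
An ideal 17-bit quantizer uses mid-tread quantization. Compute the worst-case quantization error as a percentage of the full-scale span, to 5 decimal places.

Rounding → worst-case error = ½ LSB = V_FS/2^18, so 100/262144 = 0.00038147 % of full scale.

0.00038 %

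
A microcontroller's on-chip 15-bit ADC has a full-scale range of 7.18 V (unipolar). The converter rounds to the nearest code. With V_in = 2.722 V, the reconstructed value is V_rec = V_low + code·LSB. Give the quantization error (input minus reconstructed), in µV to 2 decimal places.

-80.69 µV

LSB = 7.18/2^15 = 219.12 µV.
(2.722 − 0)/0.000219116 = 12422.6318; round gives code 12423.
Reconstructed: 2.7220807 V.
Error = 2.722 − 2.7220807 = -8.06885e-05 V = -80.69 µV.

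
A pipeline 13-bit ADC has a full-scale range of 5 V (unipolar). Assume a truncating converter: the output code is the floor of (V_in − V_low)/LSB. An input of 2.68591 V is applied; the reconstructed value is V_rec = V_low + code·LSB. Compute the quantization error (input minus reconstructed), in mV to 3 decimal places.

One LSB is 5 V / 8192 = 0.610 mV.
Scaled input = 4400.5949 LSBs, so code = 4400.
Code 4400 maps back to 0 + 4400×0.000610352 V = 2.6855469 V.
Error = 2.68591 − 2.6855469 = 0.000363125 V = 0.363 mV.

0.363 mV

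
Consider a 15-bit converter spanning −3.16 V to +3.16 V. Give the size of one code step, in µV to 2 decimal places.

Full-scale span = 6.32 V.
LSB = 6.32 / 2^15 = 6.32 / 32768 = 0.000192871 V = 192.87 µV.

192.87 µV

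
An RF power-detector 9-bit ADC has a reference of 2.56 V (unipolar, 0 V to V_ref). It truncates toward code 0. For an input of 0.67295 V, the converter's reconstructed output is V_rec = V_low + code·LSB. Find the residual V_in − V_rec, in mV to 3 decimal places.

2.950 mV

Step size: 2.56 V ÷ 2^9 = 5.000 mV.
Scaled input = 134.5900 LSBs, so code = 134.
V_rec = 0 + 134·0.005 = 0.67 V.
V_in − V_rec = 0.00295 V = 2.950 mV.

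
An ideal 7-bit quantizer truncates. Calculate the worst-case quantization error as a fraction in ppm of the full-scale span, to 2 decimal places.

7812.50 ppm

Truncating → worst-case error = 1 LSB = V_FS/2^7, so 1e+06/128 = 7812.5 ppm of full scale.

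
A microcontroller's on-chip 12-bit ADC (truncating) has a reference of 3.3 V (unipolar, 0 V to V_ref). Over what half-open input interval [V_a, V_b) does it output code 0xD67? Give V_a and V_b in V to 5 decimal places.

[2.76423 V, 2.76504 V)

LSB = 3.3/2^12 = 0.806 mV.
Code 0xD67 = 3431 decimal.
V_a = V_low + 3431·LSB = 2.76423 V; V_b = V_low + 3432·LSB = 2.76504 V.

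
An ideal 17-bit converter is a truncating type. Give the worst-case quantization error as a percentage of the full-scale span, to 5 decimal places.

Truncating → worst-case error = 1 LSB = V_FS/2^17, so 100/131072 = 0.000762939 % of full scale.

0.00076 %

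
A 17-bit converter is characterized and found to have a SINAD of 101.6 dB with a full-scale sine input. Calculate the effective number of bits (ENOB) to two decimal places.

16.58 bits

ENOB = (SINAD − 1.76) / 6.02 = (101.6 − 1.76)/6.02 = 16.585.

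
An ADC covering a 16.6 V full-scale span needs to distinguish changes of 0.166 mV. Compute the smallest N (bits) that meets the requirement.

17 bits

Number of steps required ≥ 16.6 V / 0.166 mV = 100000.00.
Need 2^N ≥ 100000.00; 2^16 = 65536, 2^17 = 131072.
Minimum N = 17.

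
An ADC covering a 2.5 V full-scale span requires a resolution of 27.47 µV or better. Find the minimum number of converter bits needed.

17 bits

Number of steps required ≥ 2.5 V / 27.47 µV = 91008.37.
Need 2^N ≥ 91008.37; 2^16 = 65536, 2^17 = 131072.
Minimum N = 17.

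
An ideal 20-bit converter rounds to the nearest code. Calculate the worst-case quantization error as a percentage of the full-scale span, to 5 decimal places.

Rounding → worst-case error = ½ LSB = V_FS/2^21, so 100/2097152 = 4.76837e-05 % of full scale.

0.00005 %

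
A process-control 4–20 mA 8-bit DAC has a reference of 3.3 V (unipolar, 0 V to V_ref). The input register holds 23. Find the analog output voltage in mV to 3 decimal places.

LSB = 3.3 V / 2^8 = 12.891 mV.
V_out = 0 + 23 × 0.0128906 V = 0.296484 V.
= 296.484 mV.

296.484 mV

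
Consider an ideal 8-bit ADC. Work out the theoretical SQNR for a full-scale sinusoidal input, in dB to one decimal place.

49.9 dB

SNR ≈ 6.02·N + 1.76 dB = 6.02·8 + 1.76 = 49.92 dB.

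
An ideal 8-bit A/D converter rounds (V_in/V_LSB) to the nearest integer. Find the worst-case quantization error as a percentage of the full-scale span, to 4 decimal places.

Rounding → worst-case error = ½ LSB = V_FS/2^9, so 100/512 = 0.195312 % of full scale.

0.1953 %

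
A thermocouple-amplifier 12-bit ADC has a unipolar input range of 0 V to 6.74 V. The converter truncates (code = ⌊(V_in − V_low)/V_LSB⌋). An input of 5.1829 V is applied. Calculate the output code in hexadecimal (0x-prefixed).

code 0xC4D (decimal 3149)

Full-scale span = 6.74 V; LSB = 6.74/2^12 = 1.646 mV.
(5.1829 − 0) / 0.00164551 = 3149.727 LSBs.
⌊·⌋(3149.727) = 3149.
In hexadecimal (0x-prefixed): 0xC4D.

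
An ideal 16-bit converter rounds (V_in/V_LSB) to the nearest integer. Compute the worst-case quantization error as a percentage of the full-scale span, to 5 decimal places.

0.00076 %

Rounding → worst-case error = ½ LSB = V_FS/2^17, so 100/131072 = 0.000762939 % of full scale.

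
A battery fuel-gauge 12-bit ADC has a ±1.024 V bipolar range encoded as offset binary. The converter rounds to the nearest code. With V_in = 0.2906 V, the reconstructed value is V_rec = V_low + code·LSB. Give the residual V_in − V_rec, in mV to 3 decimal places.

0.100 mV

Step size: 2.048 V ÷ 2^12 = 0.500 mV.
Scaled input = 2629.2000 LSBs, so code = 2629.
Reconstructed: 0.2905 V.
Error = 0.2906 − 0.2905 = 0.0001 V = 0.100 mV.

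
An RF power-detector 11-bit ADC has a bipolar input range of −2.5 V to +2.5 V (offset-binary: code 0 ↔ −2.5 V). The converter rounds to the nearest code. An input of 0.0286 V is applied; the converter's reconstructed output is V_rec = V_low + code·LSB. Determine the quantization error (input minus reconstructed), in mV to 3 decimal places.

One LSB is 5 V / 2048 = 2.441 mV.
(V_in − V_low)/LSB = (0.0286 − (−2.5))/0.00244141 = 1035.7146 → code 1036 (round).
Code 1036 maps back to (−2.5) + 1036×0.00244141 V = 0.029296875 V.
V_in − V_rec = -0.000696875 V = -0.697 mV.

-0.697 mV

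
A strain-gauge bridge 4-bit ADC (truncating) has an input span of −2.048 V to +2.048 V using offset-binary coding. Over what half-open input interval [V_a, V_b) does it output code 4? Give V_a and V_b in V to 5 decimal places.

LSB = 4.096/2^4 = 256.000 mV.
V_a = V_low + 4·LSB = -1.024 V; V_b = V_low + 5·LSB = -0.768 V.

[-1.02400 V, -0.76800 V)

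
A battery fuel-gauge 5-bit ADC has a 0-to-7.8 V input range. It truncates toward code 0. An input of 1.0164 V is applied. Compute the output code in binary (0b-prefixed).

Full-scale span = 7.8 V; LSB = 7.8/2^5 = 243.750 mV.
Input sits at 4.170 steps above V_low.
So the output code is 4.
In binary (0b-prefixed): 0b100.

code 0b100 (decimal 4)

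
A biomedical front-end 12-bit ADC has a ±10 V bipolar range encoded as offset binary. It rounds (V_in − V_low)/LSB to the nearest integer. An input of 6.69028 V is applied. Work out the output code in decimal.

code 3418

With 4096 levels over 20 V, one step is 4.883 mV.
Input sits at 3418.169 steps above V_low.
So the output code is 3418.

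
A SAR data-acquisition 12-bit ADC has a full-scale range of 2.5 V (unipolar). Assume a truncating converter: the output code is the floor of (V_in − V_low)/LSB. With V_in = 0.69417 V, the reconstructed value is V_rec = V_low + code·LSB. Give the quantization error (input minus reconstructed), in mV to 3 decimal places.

0.200 mV

Step size: 2.5 V ÷ 2^12 = 0.610 mV.
(V_in − V_low)/LSB = (0.69417 − 0)/0.000610352 = 1137.3281 → code 1137 (floor).
Reconstructed: 0.69396973 V.
Error = 0.69417 − 0.69396973 = 0.000200273 V = 0.200 mV.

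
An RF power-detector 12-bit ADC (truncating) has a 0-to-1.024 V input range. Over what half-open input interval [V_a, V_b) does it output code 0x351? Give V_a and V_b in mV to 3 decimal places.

LSB = 1.024/2^12 = 250.00 µV.
Code 0x351 = 849 decimal.
V_a = V_low + 849·LSB = 0.21225 V; V_b = V_low + 850·LSB = 0.2125 V.

[212.250 mV, 212.500 mV)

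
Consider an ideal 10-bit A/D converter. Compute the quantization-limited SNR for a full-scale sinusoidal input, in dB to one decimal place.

62.0 dB

SNR ≈ 6.02·N + 1.76 dB = 6.02·10 + 1.76 = 61.96 dB.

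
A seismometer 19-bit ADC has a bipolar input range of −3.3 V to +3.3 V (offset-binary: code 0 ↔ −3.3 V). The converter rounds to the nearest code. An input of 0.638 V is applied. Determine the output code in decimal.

LSB = 6.6 V / 524288 = 12.59 µV.
Input sits at 312825.173 steps above V_low.
round(312825.173) = 312825.

code 312825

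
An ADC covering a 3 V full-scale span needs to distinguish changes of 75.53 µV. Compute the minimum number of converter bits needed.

Number of steps required ≥ 3 V / 75.53 µV = 39719.32.
Need 2^N ≥ 39719.32; 2^15 = 32768, 2^16 = 65536.
Minimum N = 16.

16 bits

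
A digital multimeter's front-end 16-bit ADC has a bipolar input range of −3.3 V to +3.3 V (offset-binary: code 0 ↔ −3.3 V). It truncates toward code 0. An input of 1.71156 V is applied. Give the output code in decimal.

code 49763

Full-scale span = 6.6 V; LSB = 6.6/2^16 = 100.71 µV.
(V_in − V_low)/LSB = (1.71156 − (−3.3)) / 0.000100708 = 49763.272.
⌊·⌋(49763.272) = 49763.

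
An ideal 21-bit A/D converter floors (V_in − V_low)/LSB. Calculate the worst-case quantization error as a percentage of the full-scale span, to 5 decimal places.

0.00005 %

Truncating → worst-case error = 1 LSB = V_FS/2^21, so 100/2097152 = 4.76837e-05 % of full scale.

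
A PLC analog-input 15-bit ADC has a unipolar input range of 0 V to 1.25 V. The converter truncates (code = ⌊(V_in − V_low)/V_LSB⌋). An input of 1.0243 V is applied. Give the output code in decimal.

Full-scale span = 1.25 V; LSB = 1.25/2^15 = 38.15 µV.
(V_in − V_low)/LSB = (1.0243 − 0) / 3.8147e-05 = 26851.410.
Floor → code 26851.

code 26851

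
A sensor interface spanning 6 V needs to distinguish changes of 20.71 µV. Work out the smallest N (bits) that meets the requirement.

19 bits

Number of steps required ≥ 6 V / 20.71 µV = 289715.11.
Need 2^N ≥ 289715.11; 2^18 = 262144, 2^19 = 524288.
Minimum N = 19.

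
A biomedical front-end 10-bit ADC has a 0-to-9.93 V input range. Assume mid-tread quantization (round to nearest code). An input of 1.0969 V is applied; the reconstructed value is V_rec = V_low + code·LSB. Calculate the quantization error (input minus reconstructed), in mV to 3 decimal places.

1.109 mV

Step size: 9.93 V ÷ 2^10 = 9.697 mV.
Scaled input = 113.1144 LSBs, so code = 113.
V_rec = 0 + 113·0.00969727 = 1.095791 V.
Error = 1.0969 − 1.095791 = 0.00110898 V = 1.109 mV.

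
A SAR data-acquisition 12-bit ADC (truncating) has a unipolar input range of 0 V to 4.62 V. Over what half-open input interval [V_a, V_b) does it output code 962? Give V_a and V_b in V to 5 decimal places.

[1.08507 V, 1.08620 V)

LSB = 4.62/2^12 = 1.128 mV.
V_a = V_low + 962·LSB = 1.08507 V; V_b = V_low + 963·LSB = 1.0862 V.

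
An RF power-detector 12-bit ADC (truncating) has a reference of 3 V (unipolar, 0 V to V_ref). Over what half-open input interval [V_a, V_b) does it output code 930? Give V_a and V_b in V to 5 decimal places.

LSB = 3/2^12 = 0.732 mV.
V_a = V_low + 930·LSB = 0.681152 V; V_b = V_low + 931·LSB = 0.681885 V.

[0.68115 V, 0.68188 V)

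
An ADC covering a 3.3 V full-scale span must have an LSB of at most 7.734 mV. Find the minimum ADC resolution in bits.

9 bits

Number of steps required ≥ 3.3 V / 7.734 mV = 426.69.
Need 2^N ≥ 426.69; 2^8 = 256, 2^9 = 512.
Minimum N = 9.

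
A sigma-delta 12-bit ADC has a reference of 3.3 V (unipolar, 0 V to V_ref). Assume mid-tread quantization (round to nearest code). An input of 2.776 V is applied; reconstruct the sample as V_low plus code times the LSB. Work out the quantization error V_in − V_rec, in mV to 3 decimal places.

-0.318 mV

LSB = 3.3/2^12 = 0.806 mV.
Scaled input = 3445.6048 LSBs, so code = 3446.
V_rec = 0 + 3446·0.000805664 = 2.7763184 V.
V_in − V_rec = -0.000318359 V = -0.318 mV.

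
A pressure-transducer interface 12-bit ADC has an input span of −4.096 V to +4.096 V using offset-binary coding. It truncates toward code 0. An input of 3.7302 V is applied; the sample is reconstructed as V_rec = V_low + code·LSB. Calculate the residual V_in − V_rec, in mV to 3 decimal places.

Step size: 8.192 V ÷ 2^12 = 2.000 mV.
(3.7302 − (−4.096))/0.002 = 3913.1000; ⌊·⌋ gives code 3913.
V_rec = (−4.096) + 3913·0.002 = 3.73 V.
Error = 3.7302 − 3.73 = 0.0002 V = 0.200 mV.

0.200 mV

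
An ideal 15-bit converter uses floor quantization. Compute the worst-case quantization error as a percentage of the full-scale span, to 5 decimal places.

0.00305 %

Truncating → worst-case error = 1 LSB = V_FS/2^15, so 100/32768 = 0.00305176 % of full scale.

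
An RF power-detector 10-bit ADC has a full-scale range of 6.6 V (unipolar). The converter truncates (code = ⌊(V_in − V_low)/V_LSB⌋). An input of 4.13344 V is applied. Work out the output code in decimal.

LSB = 6.6 V / 1024 = 6.445 mV.
Input sits at 641.309 steps above V_low.
So the output code is 641.

code 641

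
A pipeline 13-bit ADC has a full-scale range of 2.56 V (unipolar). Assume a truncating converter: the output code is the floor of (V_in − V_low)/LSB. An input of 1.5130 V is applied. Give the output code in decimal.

code 4841

LSB = 2.56 V / 8192 = 312.50 µV.
(V_in − V_low)/LSB = (1.5130 − 0) / 0.0003125 = 4841.600.
Floor → code 4841.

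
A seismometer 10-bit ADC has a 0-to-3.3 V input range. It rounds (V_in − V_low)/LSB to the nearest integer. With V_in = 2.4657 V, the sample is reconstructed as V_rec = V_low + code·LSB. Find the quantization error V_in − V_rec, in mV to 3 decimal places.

0.368 mV

Step size: 3.3 V ÷ 2^10 = 3.223 mV.
(2.4657 − 0)/0.00322266 = 765.1142; round gives code 765.
Code 765 maps back to 0 + 765×0.00322266 V = 2.465332 V.
Difference: 0.000367969 V → 0.368 mV.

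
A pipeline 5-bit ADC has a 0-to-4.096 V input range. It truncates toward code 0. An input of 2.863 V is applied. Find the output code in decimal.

LSB = 4.096 V / 32 = 128.000 mV.
(2.863 − 0) / 0.128 = 22.367 LSBs.
⌊·⌋(22.367) = 22.

code 22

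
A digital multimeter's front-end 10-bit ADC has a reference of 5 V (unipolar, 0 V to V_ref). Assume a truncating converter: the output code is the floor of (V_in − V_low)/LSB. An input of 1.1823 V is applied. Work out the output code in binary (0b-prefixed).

LSB = 5 V / 1024 = 4.883 mV.
(1.1823 − 0) / 0.00488281 = 242.135 LSBs.
So the output code is 242.
In binary (0b-prefixed): 0b11110010.

code 0b11110010 (decimal 242)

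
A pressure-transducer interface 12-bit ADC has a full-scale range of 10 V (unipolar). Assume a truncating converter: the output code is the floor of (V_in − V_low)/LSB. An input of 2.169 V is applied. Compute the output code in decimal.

With 4096 levels over 10 V, one step is 2.441 mV.
(V_in − V_low)/LSB = (2.169 − 0) / 0.00244141 = 888.422.
Floor → code 888.

code 888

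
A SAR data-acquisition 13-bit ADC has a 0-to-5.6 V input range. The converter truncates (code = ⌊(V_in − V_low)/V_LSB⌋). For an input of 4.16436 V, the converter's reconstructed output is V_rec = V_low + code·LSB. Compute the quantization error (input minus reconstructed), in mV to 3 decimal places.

0.590 mV

LSB = 5.6/2^13 = 0.684 mV.
(4.16436 − 0)/0.000683594 = 6091.8638; ⌊·⌋ gives code 6091.
Reconstructed: 4.1637695 V.
Difference: 0.000590469 V → 0.590 mV.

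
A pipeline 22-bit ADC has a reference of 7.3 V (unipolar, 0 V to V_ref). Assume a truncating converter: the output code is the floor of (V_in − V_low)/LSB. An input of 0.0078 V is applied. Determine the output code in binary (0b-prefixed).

Full-scale span = 7.3 V; LSB = 7.3/2^22 = 1.74 µV.
Input sits at 4481.585 steps above V_low.
Floor → code 4481.
In binary (0b-prefixed): 0b1000110000001.

code 0b1000110000001 (decimal 4481)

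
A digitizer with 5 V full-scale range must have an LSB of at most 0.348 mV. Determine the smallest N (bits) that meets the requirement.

14 bits

Number of steps required ≥ 5 V / 0.348 mV = 14367.82.
Need 2^N ≥ 14367.82; 2^13 = 8192, 2^14 = 16384.
Minimum N = 14.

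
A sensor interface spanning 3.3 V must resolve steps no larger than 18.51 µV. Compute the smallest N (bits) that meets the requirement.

18 bits

Number of steps required ≥ 3.3 V / 18.51 µV = 178282.01.
Need 2^N ≥ 178282.01; 2^17 = 131072, 2^18 = 262144.
Minimum N = 18.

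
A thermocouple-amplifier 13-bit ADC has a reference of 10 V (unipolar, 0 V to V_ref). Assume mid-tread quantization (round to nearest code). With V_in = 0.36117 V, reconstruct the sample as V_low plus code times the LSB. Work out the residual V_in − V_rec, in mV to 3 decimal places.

Step size: 10 V ÷ 2^13 = 1.221 mV.
(V_in − V_low)/LSB = (0.36117 − 0)/0.0012207 = 295.8705 → code 296 (round).
Code 296 maps back to 0 + 296×0.0012207 V = 0.36132812 V.
Error = 0.36117 − 0.36132812 = -0.000158125 V = -0.158 mV.

-0.158 mV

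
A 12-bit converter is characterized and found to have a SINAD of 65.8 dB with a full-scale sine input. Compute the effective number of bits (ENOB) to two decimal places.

ENOB = (SINAD − 1.76) / 6.02 = (65.8 − 1.76)/6.02 = 10.638.

10.64 bits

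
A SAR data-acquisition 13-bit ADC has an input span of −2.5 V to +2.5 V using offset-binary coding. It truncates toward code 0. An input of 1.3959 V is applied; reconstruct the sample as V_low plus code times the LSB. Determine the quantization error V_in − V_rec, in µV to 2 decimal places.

LSB = 5/2^13 = 0.610 mV.
(1.3959 − (−2.5))/0.000610352 = 6383.0426; ⌊·⌋ gives code 6383.
Reconstructed: 1.395874 V.
Error = 1.3959 − 1.395874 = 2.59766e-05 V = 25.98 µV.

25.98 µV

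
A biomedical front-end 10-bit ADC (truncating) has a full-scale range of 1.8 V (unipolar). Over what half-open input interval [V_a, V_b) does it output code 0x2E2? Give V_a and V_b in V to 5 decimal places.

LSB = 1.8/2^10 = 1.758 mV.
Code 0x2E2 = 738 decimal.
V_a = V_low + 738·LSB = 1.29727 V; V_b = V_low + 739·LSB = 1.29902 V.

[1.29727 V, 1.29902 V)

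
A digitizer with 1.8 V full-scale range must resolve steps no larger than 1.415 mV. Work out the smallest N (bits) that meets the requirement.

Number of steps required ≥ 1.8 V / 1.415 mV = 1272.08.
Need 2^N ≥ 1272.08; 2^10 = 1024, 2^11 = 2048.
Minimum N = 11.

11 bits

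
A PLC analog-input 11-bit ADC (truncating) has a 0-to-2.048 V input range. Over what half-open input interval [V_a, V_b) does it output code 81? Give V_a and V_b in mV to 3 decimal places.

[81.000 mV, 82.000 mV)

LSB = 2.048/2^11 = 1.000 mV.
V_a = V_low + 81·LSB = 0.081 V; V_b = V_low + 82·LSB = 0.082 V.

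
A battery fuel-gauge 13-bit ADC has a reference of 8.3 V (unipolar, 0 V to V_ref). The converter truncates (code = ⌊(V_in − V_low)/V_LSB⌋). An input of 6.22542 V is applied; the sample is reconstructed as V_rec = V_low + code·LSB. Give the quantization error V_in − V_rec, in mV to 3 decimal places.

One LSB is 8.3 V / 8192 = 1.013 mV.
Scaled input = 6144.4145 LSBs, so code = 6144.
V_rec = 0 + 6144·0.00101318 = 6.225 V.
Error = 6.22542 − 6.225 = 0.00042 V = 0.420 mV.

0.420 mV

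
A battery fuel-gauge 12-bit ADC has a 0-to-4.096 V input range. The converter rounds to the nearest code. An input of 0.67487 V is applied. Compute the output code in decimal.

LSB = 4.096 V / 4096 = 1.000 mV.
(V_in − V_low)/LSB = (0.67487 − 0) / 0.001 = 674.870.
So the output code is 675.

code 675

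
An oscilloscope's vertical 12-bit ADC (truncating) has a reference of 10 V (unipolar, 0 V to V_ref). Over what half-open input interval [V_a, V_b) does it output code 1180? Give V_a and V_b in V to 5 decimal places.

LSB = 10/2^12 = 2.441 mV.
V_a = V_low + 1180·LSB = 2.88086 V; V_b = V_low + 1181·LSB = 2.8833 V.

[2.88086 V, 2.88330 V)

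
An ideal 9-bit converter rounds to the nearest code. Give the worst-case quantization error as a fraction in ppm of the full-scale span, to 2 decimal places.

Rounding → worst-case error = ½ LSB = V_FS/2^10, so 1e+06/1024 = 976.562 ppm of full scale.

976.56 ppm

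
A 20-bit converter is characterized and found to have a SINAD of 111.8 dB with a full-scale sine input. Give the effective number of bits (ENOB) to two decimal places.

ENOB = (SINAD − 1.76) / 6.02 = (111.8 − 1.76)/6.02 = 18.279.

18.28 bits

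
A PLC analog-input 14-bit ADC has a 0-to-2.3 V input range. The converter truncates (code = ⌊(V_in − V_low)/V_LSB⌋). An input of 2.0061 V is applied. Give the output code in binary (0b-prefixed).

Full-scale span = 2.3 V; LSB = 2.3/2^14 = 140.38 µV.
(2.0061 − 0) / 0.000140381 = 14290.410 LSBs.
⌊·⌋(14290.410) = 14290.
In binary (0b-prefixed): 0b11011111010010.

code 0b11011111010010 (decimal 14290)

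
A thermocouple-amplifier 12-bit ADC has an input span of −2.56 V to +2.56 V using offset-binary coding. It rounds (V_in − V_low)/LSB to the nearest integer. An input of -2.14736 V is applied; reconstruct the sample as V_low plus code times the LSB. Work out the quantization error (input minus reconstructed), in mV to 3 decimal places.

One LSB is 5.12 V / 4096 = 1.250 mV.
Scaled input = 330.1120 LSBs, so code = 330.
Reconstructed: -2.1475 V.
Difference: 0.00014 V → 0.140 mV.

0.140 mV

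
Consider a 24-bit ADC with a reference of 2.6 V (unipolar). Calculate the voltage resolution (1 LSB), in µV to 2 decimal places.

Full-scale span = 2.6 V.
LSB = 2.6 / 2^24 = 2.6 / 16777216 = 1.54972e-07 V = 0.15 µV.

0.15 µV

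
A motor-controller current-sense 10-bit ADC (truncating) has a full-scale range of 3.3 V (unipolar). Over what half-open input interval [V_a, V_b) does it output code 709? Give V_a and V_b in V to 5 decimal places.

LSB = 3.3/2^10 = 3.223 mV.
V_a = V_low + 709·LSB = 2.28486 V; V_b = V_low + 710·LSB = 2.28809 V.

[2.28486 V, 2.28809 V)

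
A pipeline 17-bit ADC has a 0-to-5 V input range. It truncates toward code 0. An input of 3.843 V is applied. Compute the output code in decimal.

With 131072 levels over 5 V, one step is 38.15 µV.
(3.843 − 0) / 3.8147e-05 = 100741.939 LSBs.
Floor → code 100741.

code 100741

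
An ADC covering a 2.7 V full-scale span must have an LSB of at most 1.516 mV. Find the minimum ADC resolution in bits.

11 bits

Number of steps required ≥ 2.7 V / 1.516 mV = 1781.00.
Need 2^N ≥ 1781.00; 2^10 = 1024, 2^11 = 2048.
Minimum N = 11.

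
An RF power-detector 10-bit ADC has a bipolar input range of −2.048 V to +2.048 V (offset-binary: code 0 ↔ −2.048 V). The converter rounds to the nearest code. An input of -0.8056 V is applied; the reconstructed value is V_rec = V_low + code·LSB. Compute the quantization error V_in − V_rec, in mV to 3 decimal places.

One LSB is 4.096 V / 1024 = 4.000 mV.
(V_in − V_low)/LSB = (-0.8056 − (−2.048))/0.004 = 310.6000 → code 311 (round).
Code 311 maps back to (−2.048) + 311×0.004 V = -0.804 V.
Difference: -0.0016 V → -1.600 mV.

-1.600 mV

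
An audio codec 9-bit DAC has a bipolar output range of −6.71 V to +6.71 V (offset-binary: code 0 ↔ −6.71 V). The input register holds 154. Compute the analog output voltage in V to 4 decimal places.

LSB = 13.42 V / 2^9 = 26.211 mV.
V_out = (−6.71) + 154 × 0.0262109 V = -2.67352 V.

-2.6735 V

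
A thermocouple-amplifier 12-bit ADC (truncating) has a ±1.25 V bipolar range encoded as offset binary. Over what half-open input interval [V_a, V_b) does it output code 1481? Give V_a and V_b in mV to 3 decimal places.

LSB = 2.5/2^12 = 0.610 mV.
V_a = V_low + 1481·LSB = -0.346069 V; V_b = V_low + 1482·LSB = -0.345459 V.

[-346.069 mV, -345.459 mV)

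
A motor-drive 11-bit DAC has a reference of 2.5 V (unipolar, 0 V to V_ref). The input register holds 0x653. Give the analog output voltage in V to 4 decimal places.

1.9763 V

LSB = 2.5 V / 2^11 = 1.221 mV.
Code 0x653 = 1619 decimal.
V_out = 0 + 1619 × 0.0012207 V = 1.97632 V.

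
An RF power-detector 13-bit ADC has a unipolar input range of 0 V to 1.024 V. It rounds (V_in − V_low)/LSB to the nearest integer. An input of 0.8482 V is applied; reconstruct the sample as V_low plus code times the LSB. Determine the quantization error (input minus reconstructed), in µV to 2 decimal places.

-50.00 µV

Step size: 1.024 V ÷ 2^13 = 125.00 µV.
(0.8482 − 0)/0.000125 = 6785.6000; round gives code 6786.
Code 6786 maps back to 0 + 6786×0.000125 V = 0.84825 V.
Error = 0.8482 − 0.84825 = -5e-05 V = -50.00 µV.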